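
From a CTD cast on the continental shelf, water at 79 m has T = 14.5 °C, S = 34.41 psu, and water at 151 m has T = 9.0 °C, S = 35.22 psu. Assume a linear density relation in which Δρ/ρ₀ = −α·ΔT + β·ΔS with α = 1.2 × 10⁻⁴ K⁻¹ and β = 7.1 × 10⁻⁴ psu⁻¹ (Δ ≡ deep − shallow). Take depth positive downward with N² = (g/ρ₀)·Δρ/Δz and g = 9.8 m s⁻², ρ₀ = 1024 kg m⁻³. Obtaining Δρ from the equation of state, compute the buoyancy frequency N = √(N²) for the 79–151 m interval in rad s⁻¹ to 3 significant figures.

ΔT = -5.5 K, ΔS = +0.81 psu (deep − shallow).
Δρ/ρ₀ = −αΔT + βΔS = 6.60 × 10⁻⁴ + 5.751 × 10⁻⁴ = 1.2351 × 10⁻³, so Δρ ≈ 1.265 kg m⁻³.
N² = (g/ρ₀)·Δρ/Δz = g·(Δρ/ρ₀)/Δz = 9.8 × 1.2351 × 10⁻³ / 72 = 1.6811 × 10⁻⁴ s⁻².
N = √(1.6811 × 10⁻⁴) = 0.012966 rad s⁻¹ ≈ 0.0130 rad s⁻¹.

0.0130 rad s⁻¹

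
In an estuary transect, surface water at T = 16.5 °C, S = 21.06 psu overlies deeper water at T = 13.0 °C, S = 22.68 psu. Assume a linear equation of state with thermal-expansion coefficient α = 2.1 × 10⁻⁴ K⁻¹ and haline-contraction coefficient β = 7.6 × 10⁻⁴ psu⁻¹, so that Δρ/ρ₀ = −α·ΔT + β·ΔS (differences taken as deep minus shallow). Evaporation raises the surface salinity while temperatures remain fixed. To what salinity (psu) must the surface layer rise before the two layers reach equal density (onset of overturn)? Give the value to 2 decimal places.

Neutral buoyancy requires −α(T_deep − T_surf) + β(S_deep − S_surf′) = 0.
S_surf′ = S_deep − (α/β)·ΔT = 22.68 − (2.1 × 10⁻⁴/7.6 × 10⁻⁴)·(-3.5) = 23.6471 psu.
Increase required: 23.6471 − 21.06 = 2.5871 psu.

23.65 psu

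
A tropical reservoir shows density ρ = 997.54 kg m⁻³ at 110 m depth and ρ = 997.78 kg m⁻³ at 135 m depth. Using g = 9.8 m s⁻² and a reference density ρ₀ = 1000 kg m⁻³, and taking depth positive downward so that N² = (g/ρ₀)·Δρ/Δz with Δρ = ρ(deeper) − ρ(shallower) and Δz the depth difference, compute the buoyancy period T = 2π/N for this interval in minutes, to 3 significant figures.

10.8 min

Δρ = 997.78 − 997.54 = 0.24 kg m⁻³ over Δz = 135 − 110 = 25 m.
N² = (9.8/1000) × (0.24/25) = 9.4080 × 10⁻⁵ s⁻².
N = √(9.4080 × 10⁻⁵) = 9.6995 × 10⁻³ rad s⁻¹, so T = 2π/N = 647.78 s = 10.796 min ≈ 10.8 min.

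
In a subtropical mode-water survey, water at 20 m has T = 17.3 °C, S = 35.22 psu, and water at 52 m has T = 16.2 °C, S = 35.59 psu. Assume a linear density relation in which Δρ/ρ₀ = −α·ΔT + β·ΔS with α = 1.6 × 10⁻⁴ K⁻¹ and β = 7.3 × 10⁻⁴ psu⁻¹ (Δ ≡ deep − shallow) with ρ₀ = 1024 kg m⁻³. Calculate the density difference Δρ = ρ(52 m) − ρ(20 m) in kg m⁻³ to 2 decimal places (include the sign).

+0.46 kg m⁻³

ΔT = -1.1 K, ΔS = +0.37 psu (deep − shallow).
Δρ/ρ₀ = −(1.6 × 10⁻⁴)(-1.1) + (7.3 × 10⁻⁴)(+0.37) = 4.461 × 10⁻⁴.
Δρ = 1024 × (4.461 × 10⁻⁴) = +0.46 kg m⁻³.
Positive Δρ: denser below, stable.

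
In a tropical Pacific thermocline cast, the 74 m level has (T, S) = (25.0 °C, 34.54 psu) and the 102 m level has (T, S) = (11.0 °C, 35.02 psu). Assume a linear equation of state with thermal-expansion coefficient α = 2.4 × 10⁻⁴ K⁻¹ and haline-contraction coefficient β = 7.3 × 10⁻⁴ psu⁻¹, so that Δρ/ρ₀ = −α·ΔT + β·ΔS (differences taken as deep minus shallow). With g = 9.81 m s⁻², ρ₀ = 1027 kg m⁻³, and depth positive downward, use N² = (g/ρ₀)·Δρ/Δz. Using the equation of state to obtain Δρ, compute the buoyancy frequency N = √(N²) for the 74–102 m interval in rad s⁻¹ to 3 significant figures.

0.0361 rad s⁻¹

ΔT = -14.0 K, ΔS = +0.48 psu (deep − shallow).
Δρ/ρ₀ = −αΔT + βΔS = 3.36 × 10⁻³ + 3.504 × 10⁻⁴ = 3.7104 × 10⁻³, so Δρ ≈ 3.811 kg m⁻³.
N² = (g/ρ₀)·Δρ/Δz = g·(Δρ/ρ₀)/Δz = 9.81 × 3.7104 × 10⁻³ / 28 = 1.3000 × 10⁻³ s⁻².
N = √(1.3000 × 10⁻³) = 0.036056 rad s⁻¹ ≈ 0.0361 rad s⁻¹.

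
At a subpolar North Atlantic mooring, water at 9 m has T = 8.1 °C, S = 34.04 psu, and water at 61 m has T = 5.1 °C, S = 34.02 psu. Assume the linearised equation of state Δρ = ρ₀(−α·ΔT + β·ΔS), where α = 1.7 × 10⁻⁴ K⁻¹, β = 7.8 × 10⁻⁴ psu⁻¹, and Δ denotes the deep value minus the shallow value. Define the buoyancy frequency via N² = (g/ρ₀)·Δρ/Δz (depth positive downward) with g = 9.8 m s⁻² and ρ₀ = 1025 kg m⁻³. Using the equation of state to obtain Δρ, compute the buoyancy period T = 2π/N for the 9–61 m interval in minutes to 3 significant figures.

ΔT = -3.0 K, ΔS = -0.02 psu (deep − shallow).
Δρ/ρ₀ = −αΔT + βΔS = 5.10 × 10⁻⁴ − 1.56 × 10⁻⁵ = 4.944 × 10⁻⁴, so Δρ ≈ 0.5068 kg m⁻³.
N² = (g/ρ₀)·Δρ/Δz = g·(Δρ/ρ₀)/Δz = 9.8 × 4.944 × 10⁻⁴ / 52 = 9.3175 × 10⁻⁵ s⁻².
N = √(9.3175 × 10⁻⁵) = 9.6527 × 10⁻³ rad s⁻¹ → T = 2π/N = 650.93 s = 10.849 min ≈ 10.8 min.

10.8 min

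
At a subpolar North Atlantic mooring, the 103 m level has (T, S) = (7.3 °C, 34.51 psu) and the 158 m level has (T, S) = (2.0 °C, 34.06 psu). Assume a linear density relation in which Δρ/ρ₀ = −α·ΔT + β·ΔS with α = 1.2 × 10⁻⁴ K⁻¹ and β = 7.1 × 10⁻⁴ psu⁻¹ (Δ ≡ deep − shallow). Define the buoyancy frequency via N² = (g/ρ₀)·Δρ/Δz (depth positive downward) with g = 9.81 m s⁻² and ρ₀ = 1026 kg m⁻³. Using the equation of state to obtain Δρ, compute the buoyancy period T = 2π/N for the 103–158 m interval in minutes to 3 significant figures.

13.9 min

ΔT = -5.3 K, ΔS = -0.45 psu (deep − shallow).
Δρ/ρ₀ = −αΔT + βΔS = 6.36 × 10⁻⁴ − 3.195 × 10⁻⁴ = 3.165 × 10⁻⁴, so Δρ ≈ 0.3247 kg m⁻³.
N² = (g/ρ₀)·Δρ/Δz = g·(Δρ/ρ₀)/Δz = 9.81 × 3.165 × 10⁻⁴ / 55 = 5.6452 × 10⁻⁵ s⁻².
N = √(5.6452 × 10⁻⁵) = 7.5135 × 10⁻³ rad s⁻¹ → T = 2π/N = 836.25 s = 13.938 min ≈ 13.9 min.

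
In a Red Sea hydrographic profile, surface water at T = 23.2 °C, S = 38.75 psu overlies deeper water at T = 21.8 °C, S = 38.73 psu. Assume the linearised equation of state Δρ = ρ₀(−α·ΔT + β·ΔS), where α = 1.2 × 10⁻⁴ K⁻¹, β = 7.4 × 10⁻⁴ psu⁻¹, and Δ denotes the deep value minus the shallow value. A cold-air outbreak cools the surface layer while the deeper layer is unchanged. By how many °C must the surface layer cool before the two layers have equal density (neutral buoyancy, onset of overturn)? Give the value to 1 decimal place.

1.3 °C

Neutral buoyancy requires Δρ = 0, i.e. −α(T_deep − T_surf′) + β(S_deep − S_surf) = 0.
T_surf′ = T_deep − (β/α)·ΔS = 21.8 − (7.4 × 10⁻⁴/1.2 × 10⁻⁴)·(-0.02) = 21.923 °C.
Cooling required: 23.2 − (21.923) = 1.277 °C.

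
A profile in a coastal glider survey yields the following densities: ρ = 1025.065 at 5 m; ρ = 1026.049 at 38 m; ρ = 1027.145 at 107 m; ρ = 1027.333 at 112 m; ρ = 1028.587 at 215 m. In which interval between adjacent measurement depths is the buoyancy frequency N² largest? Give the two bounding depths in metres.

107–112 m

Compute the density gradient over each adjacent pair:
  5–38 m: Δρ/Δz = 0.984/33 = 0.030 kg m⁻⁴
  38–107 m: Δρ/Δz = 1.096/69 = 0.016 kg m⁻⁴
  107–112 m: Δρ/Δz = 0.188/5 = 0.038 kg m⁻⁴
  112–215 m: Δρ/Δz = 1.254/103 = 0.012 kg m⁻⁴
The largest gradient is in the 107–112 m interval — the pycnocline.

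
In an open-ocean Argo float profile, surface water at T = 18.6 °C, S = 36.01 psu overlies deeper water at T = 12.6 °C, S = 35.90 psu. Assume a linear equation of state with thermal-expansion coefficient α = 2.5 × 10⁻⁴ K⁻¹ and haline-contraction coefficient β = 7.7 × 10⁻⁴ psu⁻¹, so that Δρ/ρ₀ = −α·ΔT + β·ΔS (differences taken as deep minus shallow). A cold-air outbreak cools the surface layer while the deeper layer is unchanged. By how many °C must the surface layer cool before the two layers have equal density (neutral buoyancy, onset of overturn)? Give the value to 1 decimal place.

Neutral buoyancy requires Δρ = 0, i.e. −α(T_deep − T_surf′) + β(S_deep − S_surf) = 0.
T_surf′ = T_deep − (β/α)·ΔS = 12.6 − (7.7 × 10⁻⁴/2.5 × 10⁻⁴)·(-0.11) = 12.939 °C.
Cooling required: 18.6 − (12.939) = 5.661 °C.

5.7 °C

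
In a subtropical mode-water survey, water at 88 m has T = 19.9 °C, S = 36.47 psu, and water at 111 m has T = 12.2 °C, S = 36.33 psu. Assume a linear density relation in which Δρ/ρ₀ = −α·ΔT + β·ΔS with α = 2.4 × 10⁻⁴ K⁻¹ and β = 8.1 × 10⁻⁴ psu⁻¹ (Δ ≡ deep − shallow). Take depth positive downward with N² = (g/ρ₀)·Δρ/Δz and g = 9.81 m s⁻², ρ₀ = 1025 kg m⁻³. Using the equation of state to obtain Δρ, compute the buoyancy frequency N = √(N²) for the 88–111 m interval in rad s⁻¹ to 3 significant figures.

ΔT = -7.7 K, ΔS = -0.14 psu (deep − shallow).
Δρ/ρ₀ = −αΔT + βΔS = 1.848 × 10⁻³ − 1.134 × 10⁻⁴ = 1.7346 × 10⁻³, so Δρ ≈ 1.778 kg m⁻³.
N² = (g/ρ₀)·Δρ/Δz = g·(Δρ/ρ₀)/Δz = 9.81 × 1.7346 × 10⁻³ / 23 = 7.3984 × 10⁻⁴ s⁻².
N = √(7.3984 × 10⁻⁴) = 0.027200 rad s⁻¹ ≈ 0.0272 rad s⁻¹.

0.0272 rad s⁻¹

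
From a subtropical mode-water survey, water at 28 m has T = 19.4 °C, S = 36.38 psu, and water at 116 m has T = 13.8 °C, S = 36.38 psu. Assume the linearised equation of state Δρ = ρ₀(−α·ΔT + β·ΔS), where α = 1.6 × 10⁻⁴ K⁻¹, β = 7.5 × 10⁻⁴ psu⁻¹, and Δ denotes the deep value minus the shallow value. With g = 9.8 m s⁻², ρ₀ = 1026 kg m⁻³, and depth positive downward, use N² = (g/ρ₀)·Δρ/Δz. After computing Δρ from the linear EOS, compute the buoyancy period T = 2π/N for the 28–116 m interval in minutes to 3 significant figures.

10.5 min

ΔT = -5.6 K, ΔS = +0.00 psu (deep − shallow).
Δρ/ρ₀ = −αΔT + βΔS = 8.96 × 10⁻⁴ + 0 = 8.96 × 10⁻⁴, so Δρ ≈ 0.9193 kg m⁻³.
N² = (g/ρ₀)·Δρ/Δz = g·(Δρ/ρ₀)/Δz = 9.8 × 8.96 × 10⁻⁴ / 88 = 9.9782 × 10⁻⁵ s⁻².
N = √(9.9782 × 10⁻⁵) = 9.9891 × 10⁻³ rad s⁻¹ → T = 2π/N = 629.00 s = 10.483 min ≈ 10.5 min.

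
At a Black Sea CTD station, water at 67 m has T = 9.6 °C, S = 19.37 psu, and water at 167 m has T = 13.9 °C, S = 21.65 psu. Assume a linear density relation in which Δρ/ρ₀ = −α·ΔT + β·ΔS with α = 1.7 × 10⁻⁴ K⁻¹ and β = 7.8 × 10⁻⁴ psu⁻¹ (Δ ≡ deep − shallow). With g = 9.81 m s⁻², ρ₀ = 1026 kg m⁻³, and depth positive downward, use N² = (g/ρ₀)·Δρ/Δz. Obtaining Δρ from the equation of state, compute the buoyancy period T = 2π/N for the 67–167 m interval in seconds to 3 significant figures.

ΔT = +4.3 K, ΔS = +2.28 psu (deep − shallow).
Δρ/ρ₀ = −αΔT + βΔS = -7.31 × 10⁻⁴ + 1.7784 × 10⁻³ = 1.0474 × 10⁻³, so Δρ ≈ 1.075 kg m⁻³.
N² = (g/ρ₀)·Δρ/Δz = g·(Δρ/ρ₀)/Δz = 9.81 × 1.0474 × 10⁻³ / 100 = 1.0275 × 10⁻⁴ s⁻².
N = √(1.0275 × 10⁻⁴) = 0.010137 rad s⁻¹ → T = 2π/N = 619.83 s ≈ 620 s.

620 s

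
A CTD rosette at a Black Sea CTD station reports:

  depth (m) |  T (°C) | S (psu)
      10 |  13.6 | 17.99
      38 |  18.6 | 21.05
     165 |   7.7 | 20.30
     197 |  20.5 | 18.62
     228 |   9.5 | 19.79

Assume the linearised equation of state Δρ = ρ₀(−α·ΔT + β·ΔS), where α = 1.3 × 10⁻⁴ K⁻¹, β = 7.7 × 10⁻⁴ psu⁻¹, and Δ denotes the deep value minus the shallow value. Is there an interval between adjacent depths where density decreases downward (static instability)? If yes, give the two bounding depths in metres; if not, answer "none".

Evaluate Δρ/ρ₀ = −αΔT + βΔS across each adjacent pair:
  10–38 m: −αΔT+βΔS = −(1.3 × 10⁻⁴)(+5.0)+(7.7 × 10⁻⁴)(+3.06) = 1.7 × 10⁻³ → stable
  38–165 m: −αΔT+βΔS = −(1.3 × 10⁻⁴)(-10.9)+(7.7 × 10⁻⁴)(-0.75) = 8.4 × 10⁻⁴ → stable
  165–197 m: −αΔT+βΔS = −(1.3 × 10⁻⁴)(+12.8)+(7.7 × 10⁻⁴)(-1.68) = -3.0 × 10⁻³ → UNSTABLE
  197–228 m: −αΔT+βΔS = −(1.3 × 10⁻⁴)(-11.0)+(7.7 × 10⁻⁴)(+1.17) = 2.3 × 10⁻³ → stable
The 165–197 m interval has Δρ < 0: lighter water underlies denser water.

165–197 m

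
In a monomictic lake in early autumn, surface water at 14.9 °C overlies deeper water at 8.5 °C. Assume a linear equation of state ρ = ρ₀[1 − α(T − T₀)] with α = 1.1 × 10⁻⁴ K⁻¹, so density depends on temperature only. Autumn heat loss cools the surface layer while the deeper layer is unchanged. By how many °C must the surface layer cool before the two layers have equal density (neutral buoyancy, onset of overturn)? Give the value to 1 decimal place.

With temperature the only control, equal density requires T_surf′ = T_deep.
T_surf′ = 8.5 °C.
Cooling required: 14.9 − 8.5 = 6.4 °C.

6.4 °C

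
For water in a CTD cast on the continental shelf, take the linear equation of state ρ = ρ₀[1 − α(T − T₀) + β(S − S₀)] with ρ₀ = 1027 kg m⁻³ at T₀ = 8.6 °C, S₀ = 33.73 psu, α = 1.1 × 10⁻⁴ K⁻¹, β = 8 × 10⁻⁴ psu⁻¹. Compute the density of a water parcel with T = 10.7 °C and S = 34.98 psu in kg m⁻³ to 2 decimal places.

1027.79 kg m⁻³

T − T₀ = +2.1 K, S − S₀ = +1.25 psu.
Bracket = 1 − α·(+2.1) + β·(+1.25) = 1 + (7.69 × 10⁻⁴) = 1.0007690.
ρ = 1027 × 1.0007690 = 1027.79 kg m⁻³.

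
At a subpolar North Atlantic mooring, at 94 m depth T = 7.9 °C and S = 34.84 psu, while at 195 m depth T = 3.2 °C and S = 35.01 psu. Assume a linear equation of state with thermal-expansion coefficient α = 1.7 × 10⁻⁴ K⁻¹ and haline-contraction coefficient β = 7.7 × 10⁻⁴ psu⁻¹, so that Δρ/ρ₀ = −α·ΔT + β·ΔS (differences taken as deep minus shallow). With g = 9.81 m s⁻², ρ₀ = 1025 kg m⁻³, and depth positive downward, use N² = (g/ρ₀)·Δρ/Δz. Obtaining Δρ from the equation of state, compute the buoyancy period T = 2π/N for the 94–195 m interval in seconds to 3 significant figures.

ΔT = -4.7 K, ΔS = +0.17 psu (deep − shallow).
Δρ/ρ₀ = −αΔT + βΔS = 7.99 × 10⁻⁴ + 1.309 × 10⁻⁴ = 9.299 × 10⁻⁴, so Δρ ≈ 0.9531 kg m⁻³.
N² = (g/ρ₀)·Δρ/Δz = g·(Δρ/ρ₀)/Δz = 9.81 × 9.299 × 10⁻⁴ / 101 = 9.0320 × 10⁻⁵ s⁻².
N = √(9.0320 × 10⁻⁵) = 9.5037 × 10⁻³ rad s⁻¹ → T = 2π/N = 661.13 s ≈ 661 s.

661 s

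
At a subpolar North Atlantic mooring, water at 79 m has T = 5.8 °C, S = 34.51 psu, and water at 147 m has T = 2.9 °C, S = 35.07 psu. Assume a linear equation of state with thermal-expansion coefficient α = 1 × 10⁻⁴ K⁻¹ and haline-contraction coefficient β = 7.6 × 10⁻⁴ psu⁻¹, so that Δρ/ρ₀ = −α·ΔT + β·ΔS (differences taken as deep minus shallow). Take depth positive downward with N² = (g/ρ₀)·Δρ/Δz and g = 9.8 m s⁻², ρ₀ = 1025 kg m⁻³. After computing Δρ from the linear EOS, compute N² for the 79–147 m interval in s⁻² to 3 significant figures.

1.03 × 10⁻⁴ s⁻²

ΔT = -2.9 K, ΔS = +0.56 psu (deep − shallow).
Δρ/ρ₀ = −αΔT + βΔS = 2.90 × 10⁻⁴ + 4.256 × 10⁻⁴ = 7.156 × 10⁻⁴, so Δρ ≈ 0.7335 kg m⁻³.
N² = (g/ρ₀)·Δρ/Δz = g·(Δρ/ρ₀)/Δz = 9.8 × 7.156 × 10⁻⁴ / 68 = 1.0313 × 10⁻⁴ s⁻² ≈ 1.03 × 10⁻⁴ s⁻².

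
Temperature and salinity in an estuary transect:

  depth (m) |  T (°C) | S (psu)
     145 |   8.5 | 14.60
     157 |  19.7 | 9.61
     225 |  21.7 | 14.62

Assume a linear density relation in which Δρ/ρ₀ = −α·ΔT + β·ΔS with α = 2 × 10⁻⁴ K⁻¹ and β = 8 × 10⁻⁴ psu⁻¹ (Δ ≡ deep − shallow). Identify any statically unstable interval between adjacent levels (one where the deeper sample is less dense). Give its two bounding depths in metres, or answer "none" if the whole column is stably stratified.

Evaluate Δρ/ρ₀ = −αΔT + βΔS across each adjacent pair:
  145–157 m: −αΔT+βΔS = −(2 × 10⁻⁴)(+11.2)+(8 × 10⁻⁴)(-4.99) = -6.2 × 10⁻³ → UNSTABLE
  157–225 m: −αΔT+βΔS = −(2 × 10⁻⁴)(+2.0)+(8 × 10⁻⁴)(+5.01) = 3.6 × 10⁻³ → stable
The 145–157 m interval has Δρ < 0: lighter water underlies denser water.

145–157 m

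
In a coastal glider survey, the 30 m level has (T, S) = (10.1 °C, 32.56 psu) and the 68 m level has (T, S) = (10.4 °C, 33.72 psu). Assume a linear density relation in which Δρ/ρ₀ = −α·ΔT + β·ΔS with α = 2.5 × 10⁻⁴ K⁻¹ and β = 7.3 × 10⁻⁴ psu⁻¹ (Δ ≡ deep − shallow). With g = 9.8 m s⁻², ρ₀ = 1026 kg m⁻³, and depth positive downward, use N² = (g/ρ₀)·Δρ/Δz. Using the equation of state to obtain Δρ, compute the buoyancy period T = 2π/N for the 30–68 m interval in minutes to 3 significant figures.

7.42 min

ΔT = +0.3 K, ΔS = +1.16 psu (deep − shallow).
Δρ/ρ₀ = −αΔT + βΔS = -7.50 × 10⁻⁵ + 8.468 × 10⁻⁴ = 7.718 × 10⁻⁴, so Δρ ≈ 0.7919 kg m⁻³.
N² = (g/ρ₀)·Δρ/Δz = g·(Δρ/ρ₀)/Δz = 9.8 × 7.718 × 10⁻⁴ / 38 = 1.9904 × 10⁻⁴ s⁻².
N = √(1.9904 × 10⁻⁴) = 0.014108 rad s⁻¹ → T = 2π/N = 445.36 s = 7.4227 min ≈ 7.42 min.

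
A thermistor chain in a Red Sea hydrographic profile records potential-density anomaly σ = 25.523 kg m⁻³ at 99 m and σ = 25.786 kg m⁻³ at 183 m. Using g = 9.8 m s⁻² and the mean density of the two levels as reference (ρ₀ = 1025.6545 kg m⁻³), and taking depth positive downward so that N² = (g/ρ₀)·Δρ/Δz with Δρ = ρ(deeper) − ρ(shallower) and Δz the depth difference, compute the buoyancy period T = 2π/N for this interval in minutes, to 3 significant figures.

19.1 min

Δρ = 1025.786 − 1025.523 = 0.263 kg m⁻³ over Δz = 183 − 99 = 84 m.
N² = (9.8/1025.6545) × (0.263/84) = 2.9916 × 10⁻⁵ s⁻².
N = √(2.9916 × 10⁻⁵) = 5.4696 × 10⁻³ rad s⁻¹, so T = 2π/N = 1.1487 × 10³ s = 19.145 min ≈ 19.1 min.
Since Δρ > 0 the layer is stably stratified.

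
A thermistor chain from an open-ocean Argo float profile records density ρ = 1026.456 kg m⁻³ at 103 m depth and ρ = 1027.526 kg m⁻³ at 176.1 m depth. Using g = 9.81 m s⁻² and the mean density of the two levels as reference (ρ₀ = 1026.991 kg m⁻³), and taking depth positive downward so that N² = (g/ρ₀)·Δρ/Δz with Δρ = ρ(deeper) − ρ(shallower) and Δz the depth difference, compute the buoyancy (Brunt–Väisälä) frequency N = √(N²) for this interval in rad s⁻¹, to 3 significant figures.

Δρ = 1027.526 − 1026.456 = 1.070 kg m⁻³ over Δz = 176.1 − 103 = 73.1 m.
N² = (9.81/1026.991) × (1.070/73.1) = 1.3982 × 10⁻⁴ s⁻².
N = √(1.3982 × 10⁻⁴) = 0.011825 rad s⁻¹ ≈ 0.0118 rad s⁻¹.

0.0118 rad s⁻¹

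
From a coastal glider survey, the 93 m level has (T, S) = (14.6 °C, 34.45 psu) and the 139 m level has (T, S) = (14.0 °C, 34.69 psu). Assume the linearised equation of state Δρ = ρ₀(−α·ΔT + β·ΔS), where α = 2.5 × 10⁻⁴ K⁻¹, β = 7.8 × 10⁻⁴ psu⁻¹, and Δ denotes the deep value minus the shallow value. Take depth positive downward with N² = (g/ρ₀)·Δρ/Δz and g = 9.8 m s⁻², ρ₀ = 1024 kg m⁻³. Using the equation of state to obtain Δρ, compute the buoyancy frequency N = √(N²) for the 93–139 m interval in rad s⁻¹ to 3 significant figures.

8.48 × 10⁻³ rad s⁻¹

ΔT = -0.6 K, ΔS = +0.24 psu (deep − shallow).
Δρ/ρ₀ = −αΔT + βΔS = 1.50 × 10⁻⁴ + 1.872 × 10⁻⁴ = 3.372 × 10⁻⁴, so Δρ ≈ 0.3453 kg m⁻³.
N² = (g/ρ₀)·Δρ/Δz = g·(Δρ/ρ₀)/Δz = 9.8 × 3.372 × 10⁻⁴ / 46 = 7.1838 × 10⁻⁵ s⁻².
N = √(7.1838 × 10⁻⁵) = 8.4757 × 10⁻³ rad s⁻¹ ≈ 8.48 × 10⁻³ rad s⁻¹.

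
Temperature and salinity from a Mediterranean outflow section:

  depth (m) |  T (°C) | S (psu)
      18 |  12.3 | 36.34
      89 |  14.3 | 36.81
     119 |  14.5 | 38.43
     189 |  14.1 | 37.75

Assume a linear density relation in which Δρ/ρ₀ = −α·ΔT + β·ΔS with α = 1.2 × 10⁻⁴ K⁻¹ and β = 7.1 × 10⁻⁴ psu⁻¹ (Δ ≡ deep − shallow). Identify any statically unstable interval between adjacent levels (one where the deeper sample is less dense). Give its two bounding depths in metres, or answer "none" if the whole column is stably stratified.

119–189 m

Evaluate Δρ/ρ₀ = −αΔT + βΔS across each adjacent pair:
  18–89 m: −αΔT+βΔS = −(1.2 × 10⁻⁴)(+2.0)+(7.1 × 10⁻⁴)(+0.47) = 9.4 × 10⁻⁵ → stable
  89–119 m: −αΔT+βΔS = −(1.2 × 10⁻⁴)(+0.2)+(7.1 × 10⁻⁴)(+1.62) = 1.1 × 10⁻³ → stable
  119–189 m: −αΔT+βΔS = −(1.2 × 10⁻⁴)(-0.4)+(7.1 × 10⁻⁴)(-0.68) = -4.3 × 10⁻⁴ → UNSTABLE
The 119–189 m interval has Δρ < 0: lighter water underlies denser water.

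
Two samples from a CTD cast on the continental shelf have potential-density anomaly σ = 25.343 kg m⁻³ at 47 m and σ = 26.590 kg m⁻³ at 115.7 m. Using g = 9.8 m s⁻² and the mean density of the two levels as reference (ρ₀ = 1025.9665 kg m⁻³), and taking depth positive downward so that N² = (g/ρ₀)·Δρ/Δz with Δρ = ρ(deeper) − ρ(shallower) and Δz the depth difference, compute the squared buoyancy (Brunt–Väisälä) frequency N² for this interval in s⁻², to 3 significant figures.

Δρ = 1026.590 − 1025.343 = 1.247 kg m⁻³ over Δz = 115.7 − 47 = 68.7 m.
N² = (9.8/1025.9665) × (1.247/68.7) = 1.7338 × 10⁻⁴ s⁻² ≈ 1.73 × 10⁻⁴ s⁻².

1.73 × 10⁻⁴ s⁻²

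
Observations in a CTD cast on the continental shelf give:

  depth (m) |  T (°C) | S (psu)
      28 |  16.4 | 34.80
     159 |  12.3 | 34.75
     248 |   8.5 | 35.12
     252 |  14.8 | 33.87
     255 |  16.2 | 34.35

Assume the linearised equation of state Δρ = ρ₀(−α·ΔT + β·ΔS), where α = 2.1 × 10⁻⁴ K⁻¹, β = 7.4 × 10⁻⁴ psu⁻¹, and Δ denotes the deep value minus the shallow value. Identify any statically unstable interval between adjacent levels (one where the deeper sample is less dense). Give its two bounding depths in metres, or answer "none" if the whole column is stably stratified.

Evaluate Δρ/ρ₀ = −αΔT + βΔS across each adjacent pair:
  28–159 m: −αΔT+βΔS = −(2.1 × 10⁻⁴)(-4.1)+(7.4 × 10⁻⁴)(-0.05) = 8.2 × 10⁻⁴ → stable
  159–248 m: −αΔT+βΔS = −(2.1 × 10⁻⁴)(-3.8)+(7.4 × 10⁻⁴)(+0.37) = 1.1 × 10⁻³ → stable
  248–252 m: −αΔT+βΔS = −(2.1 × 10⁻⁴)(+6.3)+(7.4 × 10⁻⁴)(-1.25) = -2.2 × 10⁻³ → UNSTABLE
  252–255 m: −αΔT+βΔS = −(2.1 × 10⁻⁴)(+1.4)+(7.4 × 10⁻⁴)(+0.48) = 6.1 × 10⁻⁵ → stable
The 248–252 m interval has Δρ < 0: lighter water underlies denser water.

248–252 m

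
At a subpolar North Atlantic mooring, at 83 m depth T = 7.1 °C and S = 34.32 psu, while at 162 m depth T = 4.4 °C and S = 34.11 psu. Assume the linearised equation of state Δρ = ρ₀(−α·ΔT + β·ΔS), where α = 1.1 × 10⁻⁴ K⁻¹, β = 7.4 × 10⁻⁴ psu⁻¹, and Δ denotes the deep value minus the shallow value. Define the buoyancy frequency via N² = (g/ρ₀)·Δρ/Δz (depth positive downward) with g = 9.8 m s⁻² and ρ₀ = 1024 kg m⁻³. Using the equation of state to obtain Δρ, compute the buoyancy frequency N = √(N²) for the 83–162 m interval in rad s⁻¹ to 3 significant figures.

4.19 × 10⁻³ rad s⁻¹

ΔT = -2.7 K, ΔS = -0.21 psu (deep − shallow).
Δρ/ρ₀ = −αΔT + βΔS = 2.97 × 10⁻⁴ − 1.554 × 10⁻⁴ = 1.416 × 10⁻⁴, so Δρ ≈ 0.1450 kg m⁻³.
N² = (g/ρ₀)·Δρ/Δz = g·(Δρ/ρ₀)/Δz = 9.8 × 1.416 × 10⁻⁴ / 79 = 1.7566 × 10⁻⁵ s⁻².
N = √(1.7566 × 10⁻⁵) = 4.1912 × 10⁻³ rad s⁻¹ ≈ 4.19 × 10⁻³ rad s⁻¹.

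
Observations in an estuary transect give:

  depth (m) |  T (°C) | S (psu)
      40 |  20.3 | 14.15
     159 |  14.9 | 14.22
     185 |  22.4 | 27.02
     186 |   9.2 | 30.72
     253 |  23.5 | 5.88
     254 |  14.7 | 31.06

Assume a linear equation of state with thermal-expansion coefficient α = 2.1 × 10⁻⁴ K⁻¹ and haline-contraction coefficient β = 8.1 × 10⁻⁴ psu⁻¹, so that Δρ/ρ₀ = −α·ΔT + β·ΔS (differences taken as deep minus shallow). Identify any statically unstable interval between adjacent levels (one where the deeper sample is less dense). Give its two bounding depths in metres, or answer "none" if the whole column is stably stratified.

186–253 m

Evaluate Δρ/ρ₀ = −αΔT + βΔS across each adjacent pair:
  40–159 m: −αΔT+βΔS = −(2.1 × 10⁻⁴)(-5.4)+(8.1 × 10⁻⁴)(+0.07) = 1.2 × 10⁻³ → stable
  159–185 m: −αΔT+βΔS = −(2.1 × 10⁻⁴)(+7.5)+(8.1 × 10⁻⁴)(+12.80) = 8.8 × 10⁻³ → stable
  185–186 m: −αΔT+βΔS = −(2.1 × 10⁻⁴)(-13.2)+(8.1 × 10⁻⁴)(+3.70) = 5.8 × 10⁻³ → stable
  186–253 m: −αΔT+βΔS = −(2.1 × 10⁻⁴)(+14.3)+(8.1 × 10⁻⁴)(-24.84) = -0.023 → UNSTABLE
  253–254 m: −αΔT+βΔS = −(2.1 × 10⁻⁴)(-8.8)+(8.1 × 10⁻⁴)(+25.18) = 0.022 → stable
The 186–253 m interval has Δρ < 0: lighter water underlies denser water.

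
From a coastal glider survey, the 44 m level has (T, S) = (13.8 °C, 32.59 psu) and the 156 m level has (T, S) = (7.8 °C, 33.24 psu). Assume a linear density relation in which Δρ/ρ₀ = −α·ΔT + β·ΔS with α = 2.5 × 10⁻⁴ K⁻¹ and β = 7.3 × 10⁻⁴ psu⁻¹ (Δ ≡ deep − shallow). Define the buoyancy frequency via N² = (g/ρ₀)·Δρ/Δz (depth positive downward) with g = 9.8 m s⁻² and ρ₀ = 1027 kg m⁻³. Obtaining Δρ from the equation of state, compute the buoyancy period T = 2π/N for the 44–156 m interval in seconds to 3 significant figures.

ΔT = -6.0 K, ΔS = +0.65 psu (deep − shallow).
Δρ/ρ₀ = −αΔT + βΔS = 1.50 × 10⁻³ + 4.745 × 10⁻⁴ = 1.9745 × 10⁻³, so Δρ ≈ 2.028 kg m⁻³.
N² = (g/ρ₀)·Δρ/Δz = g·(Δρ/ρ₀)/Δz = 9.8 × 1.9745 × 10⁻³ / 112 = 1.7277 × 10⁻⁴ s⁻².
N = √(1.7277 × 10⁻⁴) = 0.013144 rad s⁻¹ → T = 2π/N = 478.03 s ≈ 478 s.

478 s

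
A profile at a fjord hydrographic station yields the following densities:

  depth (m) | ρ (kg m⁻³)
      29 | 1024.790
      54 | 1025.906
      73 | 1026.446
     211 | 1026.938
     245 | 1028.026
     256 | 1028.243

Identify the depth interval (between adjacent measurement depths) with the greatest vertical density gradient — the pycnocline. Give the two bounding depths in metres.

29–54 m

Compute the density gradient over each adjacent pair:
  29–54 m: Δρ/Δz = 1.116/25 = 0.045 kg m⁻⁴
  54–73 m: Δρ/Δz = 0.540/19 = 0.028 kg m⁻⁴
  73–211 m: Δρ/Δz = 0.492/138 = 3.6 × 10⁻³ kg m⁻⁴
  211–245 m: Δρ/Δz = 1.088/34 = 0.032 kg m⁻⁴
  245–256 m: Δρ/Δz = 0.217/11 = 0.020 kg m⁻⁴
The largest gradient is in the 29–54 m interval — the pycnocline.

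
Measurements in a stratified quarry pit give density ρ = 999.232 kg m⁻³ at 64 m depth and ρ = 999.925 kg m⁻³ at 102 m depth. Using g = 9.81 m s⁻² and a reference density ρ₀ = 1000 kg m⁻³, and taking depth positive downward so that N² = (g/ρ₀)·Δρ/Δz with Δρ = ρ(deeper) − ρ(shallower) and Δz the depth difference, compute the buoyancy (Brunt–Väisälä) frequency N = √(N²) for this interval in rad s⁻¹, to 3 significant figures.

0.0134 rad s⁻¹

Δρ = 999.925 − 999.232 = 0.693 kg m⁻³ over Δz = 102 − 64 = 38 m.
N² = (9.81/1000) × (0.693/38) = 1.7890 × 10⁻⁴ s⁻².
N = √(1.7890 × 10⁻⁴) = 0.013375 rad s⁻¹ ≈ 0.0134 rad s⁻¹.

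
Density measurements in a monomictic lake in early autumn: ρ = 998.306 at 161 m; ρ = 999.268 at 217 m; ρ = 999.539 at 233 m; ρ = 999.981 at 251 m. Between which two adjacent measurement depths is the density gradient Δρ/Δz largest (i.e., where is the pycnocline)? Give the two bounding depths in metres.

Compute the density gradient over each adjacent pair:
  161–217 m: Δρ/Δz = 0.962/56 = 0.017 kg m⁻⁴
  217–233 m: Δρ/Δz = 0.271/16 = 0.017 kg m⁻⁴
  233–251 m: Δρ/Δz = 0.442/18 = 0.025 kg m⁻⁴
The largest gradient is in the 233–251 m interval — the pycnocline.

233–251 m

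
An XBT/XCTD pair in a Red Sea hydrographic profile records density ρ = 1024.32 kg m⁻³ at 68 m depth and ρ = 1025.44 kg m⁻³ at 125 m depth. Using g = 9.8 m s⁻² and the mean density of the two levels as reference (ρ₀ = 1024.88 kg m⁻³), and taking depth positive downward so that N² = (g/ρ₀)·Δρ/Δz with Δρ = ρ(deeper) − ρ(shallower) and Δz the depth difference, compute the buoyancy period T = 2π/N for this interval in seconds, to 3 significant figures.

458 s

Δρ = 1025.44 − 1024.32 = 1.12 kg m⁻³ over Δz = 125 − 68 = 57 m.
N² = (9.8/1024.88) × (1.12/57) = 1.8789 × 10⁻⁴ s⁻².
N = √(1.8789 × 10⁻⁴) = 0.013707 rad s⁻¹, so T = 2π/N = 458.39 s ≈ 458 s.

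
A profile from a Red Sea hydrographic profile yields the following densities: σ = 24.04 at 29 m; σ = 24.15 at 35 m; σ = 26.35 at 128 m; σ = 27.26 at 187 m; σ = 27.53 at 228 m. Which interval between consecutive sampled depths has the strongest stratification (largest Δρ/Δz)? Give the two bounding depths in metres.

Compute the density gradient over each adjacent pair:
  29–35 m: Δρ/Δz = 0.11/6 = 0.018 kg m⁻⁴
  35–128 m: Δρ/Δz = 2.20/93 = 0.024 kg m⁻⁴
  128–187 m: Δρ/Δz = 0.91/59 = 0.015 kg m⁻⁴
  187–228 m: Δρ/Δz = 0.27/41 = 6.6 × 10⁻³ kg m⁻⁴
The largest gradient is in the 35–128 m interval — the pycnocline.

35–128 m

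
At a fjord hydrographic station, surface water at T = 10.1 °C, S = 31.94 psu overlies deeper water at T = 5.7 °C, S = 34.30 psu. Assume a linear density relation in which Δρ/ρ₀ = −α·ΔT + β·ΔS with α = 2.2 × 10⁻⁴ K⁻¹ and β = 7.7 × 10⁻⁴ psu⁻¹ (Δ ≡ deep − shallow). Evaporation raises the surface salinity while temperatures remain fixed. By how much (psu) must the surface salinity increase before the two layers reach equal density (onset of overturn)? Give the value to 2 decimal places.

Neutral buoyancy requires −α(T_deep − T_surf) + β(S_deep − S_surf′) = 0.
S_surf′ = S_deep − (α/β)·ΔT = 34.30 − (2.2 × 10⁻⁴/7.7 × 10⁻⁴)·(-4.4) = 35.5571 psu.
Increase required: 35.5571 − 31.94 = 3.6171 psu.

3.62 psu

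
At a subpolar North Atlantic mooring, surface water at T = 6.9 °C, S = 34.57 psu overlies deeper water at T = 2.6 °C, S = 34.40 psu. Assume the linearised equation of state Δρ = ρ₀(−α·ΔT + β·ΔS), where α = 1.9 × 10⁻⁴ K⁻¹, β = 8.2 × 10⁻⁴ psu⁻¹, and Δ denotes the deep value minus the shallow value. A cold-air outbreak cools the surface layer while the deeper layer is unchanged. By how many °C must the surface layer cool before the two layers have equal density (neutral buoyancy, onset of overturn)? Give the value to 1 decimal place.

3.6 °C

Neutral buoyancy requires Δρ = 0, i.e. −α(T_deep − T_surf′) + β(S_deep − S_surf) = 0.
T_surf′ = T_deep − (β/α)·ΔS = 2.6 − (8.2 × 10⁻⁴/1.9 × 10⁻⁴)·(-0.17) = 3.334 °C.
Cooling required: 6.9 − (3.334) = 3.566 °C.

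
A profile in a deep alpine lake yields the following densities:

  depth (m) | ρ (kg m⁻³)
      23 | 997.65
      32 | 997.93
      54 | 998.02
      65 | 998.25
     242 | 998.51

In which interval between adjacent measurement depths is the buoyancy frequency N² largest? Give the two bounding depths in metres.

Compute the density gradient over each adjacent pair:
  23–32 m: Δρ/Δz = 0.28/9 = 0.031 kg m⁻⁴
  32–54 m: Δρ/Δz = 0.09/22 = 4.1 × 10⁻³ kg m⁻⁴
  54–65 m: Δρ/Δz = 0.23/11 = 0.021 kg m⁻⁴
  65–242 m: Δρ/Δz = 0.26/177 = 1.5 × 10⁻³ kg m⁻⁴
The largest gradient is in the 23–32 m interval — the pycnocline.

23–32 m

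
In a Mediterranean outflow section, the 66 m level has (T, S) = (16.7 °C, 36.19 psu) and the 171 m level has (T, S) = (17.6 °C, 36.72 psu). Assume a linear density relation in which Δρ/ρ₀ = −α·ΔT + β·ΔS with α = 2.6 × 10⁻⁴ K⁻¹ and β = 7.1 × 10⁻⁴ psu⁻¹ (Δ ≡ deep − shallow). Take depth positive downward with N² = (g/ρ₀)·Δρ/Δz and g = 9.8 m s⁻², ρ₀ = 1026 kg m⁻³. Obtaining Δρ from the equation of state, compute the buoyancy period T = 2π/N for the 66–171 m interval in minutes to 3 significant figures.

ΔT = +0.9 K, ΔS = +0.53 psu (deep − shallow).
Δρ/ρ₀ = −αΔT + βΔS = -2.34 × 10⁻⁴ + 3.763 × 10⁻⁴ = 1.423 × 10⁻⁴, so Δρ ≈ 0.1460 kg m⁻³.
N² = (g/ρ₀)·Δρ/Δz = g·(Δρ/ρ₀)/Δz = 9.8 × 1.423 × 10⁻⁴ / 105 = 1.3281 × 10⁻⁵ s⁻².
N = √(1.3281 × 10⁻⁵) = 3.6443 × 10⁻³ rad s⁻¹ → T = 2π/N = 1.7241 × 10³ s = 28.735 min ≈ 28.7 min.

28.7 min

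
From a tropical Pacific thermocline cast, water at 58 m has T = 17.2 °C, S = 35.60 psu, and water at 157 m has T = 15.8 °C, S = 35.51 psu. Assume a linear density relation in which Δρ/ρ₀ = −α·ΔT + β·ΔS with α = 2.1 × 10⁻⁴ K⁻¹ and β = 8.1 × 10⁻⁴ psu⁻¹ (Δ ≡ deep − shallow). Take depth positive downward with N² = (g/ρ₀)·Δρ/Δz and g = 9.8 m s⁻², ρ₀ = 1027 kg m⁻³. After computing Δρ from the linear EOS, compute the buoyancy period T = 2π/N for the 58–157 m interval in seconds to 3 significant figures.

ΔT = -1.4 K, ΔS = -0.09 psu (deep − shallow).
Δρ/ρ₀ = −αΔT + βΔS = 2.94 × 10⁻⁴ − 7.29 × 10⁻⁵ = 2.211 × 10⁻⁴, so Δρ ≈ 0.2271 kg m⁻³.
N² = (g/ρ₀)·Δρ/Δz = g·(Δρ/ρ₀)/Δz = 9.8 × 2.211 × 10⁻⁴ / 99 = 2.1887 × 10⁻⁵ s⁻².
N = √(2.1887 × 10⁻⁵) = 4.6784 × 10⁻³ rad s⁻¹ → T = 2π/N = 1.3430 × 10³ s ≈ 1.34 × 10³ s.

1.34 × 10³ s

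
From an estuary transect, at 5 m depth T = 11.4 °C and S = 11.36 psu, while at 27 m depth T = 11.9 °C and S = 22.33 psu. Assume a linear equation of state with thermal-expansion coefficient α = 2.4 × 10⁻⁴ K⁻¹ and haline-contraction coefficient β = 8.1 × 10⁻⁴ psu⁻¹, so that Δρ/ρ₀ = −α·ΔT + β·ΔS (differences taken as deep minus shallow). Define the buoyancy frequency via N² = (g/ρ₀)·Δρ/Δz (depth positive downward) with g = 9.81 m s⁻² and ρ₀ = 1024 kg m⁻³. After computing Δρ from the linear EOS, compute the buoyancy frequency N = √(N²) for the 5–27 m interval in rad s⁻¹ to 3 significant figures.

ΔT = +0.5 K, ΔS = +10.97 psu (deep − shallow).
Δρ/ρ₀ = −αΔT + βΔS = -1.20 × 10⁻⁴ + 8.8857 × 10⁻³ = 8.7657 × 10⁻³, so Δρ ≈ 8.976 kg m⁻³.
N² = (g/ρ₀)·Δρ/Δz = g·(Δρ/ρ₀)/Δz = 9.81 × 8.7657 × 10⁻³ / 22 = 3.9087 × 10⁻³ s⁻².
N = √(3.9087 × 10⁻³) = 0.062520 rad s⁻¹ ≈ 0.0625 rad s⁻¹.

0.0625 rad s⁻¹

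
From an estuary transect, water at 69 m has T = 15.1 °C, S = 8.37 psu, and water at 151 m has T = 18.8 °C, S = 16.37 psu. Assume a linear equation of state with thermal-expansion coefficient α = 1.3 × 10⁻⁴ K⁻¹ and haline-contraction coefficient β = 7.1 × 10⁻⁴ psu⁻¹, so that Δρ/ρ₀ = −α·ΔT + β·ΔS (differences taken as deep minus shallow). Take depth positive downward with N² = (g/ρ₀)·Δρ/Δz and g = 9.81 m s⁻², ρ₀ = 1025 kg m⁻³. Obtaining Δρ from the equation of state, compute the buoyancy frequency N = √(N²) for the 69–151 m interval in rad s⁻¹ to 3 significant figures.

ΔT = +3.7 K, ΔS = +8.00 psu (deep − shallow).
Δρ/ρ₀ = −αΔT + βΔS = -4.81 × 10⁻⁴ + 5.68 × 10⁻³ = 5.199 × 10⁻³, so Δρ ≈ 5.329 kg m⁻³.
N² = (g/ρ₀)·Δρ/Δz = g·(Δρ/ρ₀)/Δz = 9.81 × 5.199 × 10⁻³ / 82 = 6.2198 × 10⁻⁴ s⁻².
N = √(6.2198 × 10⁻⁴) = 0.024940 rad s⁻¹ ≈ 0.0249 rad s⁻¹.

0.0249 rad s⁻¹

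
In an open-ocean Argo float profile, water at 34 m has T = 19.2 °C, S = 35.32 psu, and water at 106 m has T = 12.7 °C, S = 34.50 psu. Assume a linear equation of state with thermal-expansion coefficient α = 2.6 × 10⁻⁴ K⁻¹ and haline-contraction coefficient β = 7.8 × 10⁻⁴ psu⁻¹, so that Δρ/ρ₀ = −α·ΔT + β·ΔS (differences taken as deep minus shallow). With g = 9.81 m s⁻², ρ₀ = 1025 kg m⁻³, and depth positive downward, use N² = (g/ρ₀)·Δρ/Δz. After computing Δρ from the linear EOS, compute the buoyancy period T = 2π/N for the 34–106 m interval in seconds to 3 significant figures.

525 s

ΔT = -6.5 K, ΔS = -0.82 psu (deep − shallow).
Δρ/ρ₀ = −αΔT + βΔS = 1.69 × 10⁻³ − 6.396 × 10⁻⁴ = 1.0504 × 10⁻³, so Δρ ≈ 1.077 kg m⁻³.
N² = (g/ρ₀)·Δρ/Δz = g·(Δρ/ρ₀)/Δz = 9.81 × 1.0504 × 10⁻³ / 72 = 1.4312 × 10⁻⁴ s⁻².
N = √(1.4312 × 10⁻⁴) = 0.011963 rad s⁻¹ → T = 2π/N = 525.22 s ≈ 525 s.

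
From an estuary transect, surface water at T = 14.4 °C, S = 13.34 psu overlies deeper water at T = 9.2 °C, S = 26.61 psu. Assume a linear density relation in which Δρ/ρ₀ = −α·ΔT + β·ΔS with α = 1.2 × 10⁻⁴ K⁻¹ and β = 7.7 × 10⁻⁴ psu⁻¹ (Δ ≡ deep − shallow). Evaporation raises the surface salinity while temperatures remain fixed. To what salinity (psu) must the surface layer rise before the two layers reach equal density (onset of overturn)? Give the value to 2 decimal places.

27.42 psu

Neutral buoyancy requires −α(T_deep − T_surf) + β(S_deep − S_surf′) = 0.
S_surf′ = S_deep − (α/β)·ΔT = 26.61 − (1.2 × 10⁻⁴/7.7 × 10⁻⁴)·(-5.2) = 27.4204 psu.
Increase required: 27.4204 − 13.34 = 14.0804 psu.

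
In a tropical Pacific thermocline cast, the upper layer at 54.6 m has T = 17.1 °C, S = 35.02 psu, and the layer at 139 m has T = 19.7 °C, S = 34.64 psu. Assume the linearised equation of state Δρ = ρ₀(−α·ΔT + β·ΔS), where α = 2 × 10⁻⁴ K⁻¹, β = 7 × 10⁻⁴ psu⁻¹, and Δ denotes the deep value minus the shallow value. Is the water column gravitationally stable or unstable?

ΔT = 19.7 − 17.1 = +2.6 K and ΔS = 34.64 − 35.02 = -0.38 psu (deep − shallow).
−αΔT = -5.20 × 10⁻⁴; βΔS = -2.66 × 10⁻⁴; sum Δρ/ρ₀ = -7.86 × 10⁻⁴.
Δρ/ρ₀ < 0, so Δρ < 0: deeper water is lighter → statically unstable; the column would overturn.

unstable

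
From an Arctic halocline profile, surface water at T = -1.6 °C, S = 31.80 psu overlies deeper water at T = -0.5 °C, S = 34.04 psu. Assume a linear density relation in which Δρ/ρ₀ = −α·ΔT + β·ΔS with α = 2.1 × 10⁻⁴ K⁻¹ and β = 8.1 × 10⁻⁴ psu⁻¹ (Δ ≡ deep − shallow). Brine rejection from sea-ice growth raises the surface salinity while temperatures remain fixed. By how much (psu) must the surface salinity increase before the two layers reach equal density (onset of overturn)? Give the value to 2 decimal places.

Neutral buoyancy requires −α(T_deep − T_surf) + β(S_deep − S_surf′) = 0.
S_surf′ = S_deep − (α/β)·ΔT = 34.04 − (2.1 × 10⁻⁴/8.1 × 10⁻⁴)·(+1.1) = 33.7548 psu.
Increase required: 33.7548 − 31.80 = 1.9548 psu.

1.95 psu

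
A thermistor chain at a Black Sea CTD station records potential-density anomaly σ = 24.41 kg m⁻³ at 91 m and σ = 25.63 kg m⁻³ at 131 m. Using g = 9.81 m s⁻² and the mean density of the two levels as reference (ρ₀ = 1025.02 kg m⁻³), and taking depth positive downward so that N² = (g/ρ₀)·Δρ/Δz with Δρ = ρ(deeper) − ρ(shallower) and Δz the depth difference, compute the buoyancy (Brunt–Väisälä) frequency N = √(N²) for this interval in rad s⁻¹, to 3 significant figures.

Δρ = 1025.63 − 1024.41 = 1.22 kg m⁻³ over Δz = 131 − 91 = 40 m.
N² = (9.81/1025.02) × (1.22/40) = 2.9190 × 10⁻⁴ s⁻².
N = √(2.9190 × 10⁻⁴) = 0.017085 rad s⁻¹ ≈ 0.0171 rad s⁻¹.

0.0171 rad s⁻¹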